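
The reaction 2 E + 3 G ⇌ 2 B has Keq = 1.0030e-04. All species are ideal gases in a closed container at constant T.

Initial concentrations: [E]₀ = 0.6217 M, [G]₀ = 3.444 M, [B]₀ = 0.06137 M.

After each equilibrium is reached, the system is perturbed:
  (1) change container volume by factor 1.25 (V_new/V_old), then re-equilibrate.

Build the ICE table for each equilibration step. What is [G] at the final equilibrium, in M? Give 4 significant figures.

Q₀ = 2.3854e-04 vs Keq = 1.0030e-04 ⇒ Q>K, reverse
Step 1:
                   E          G          B
  I           0.6217      3.444    0.06137
  C          0.01978    0.02967   -0.01978
  E           0.6415      3.474    0.04159
  solve Keq expr → x = -0.009889; check Q = 1.0030e-04
Then change container volume by factor 1.25 (V_new/V_old).
Step 2:
                   E          G          B
  I           0.5132      2.779    0.03327
  C         0.008879    0.01332  -0.008879
  E           0.5221      2.792     0.0244
  solve Keq expr → x = -0.004439; check Q = 1.0030e-04

[G]_eq = 2.792 M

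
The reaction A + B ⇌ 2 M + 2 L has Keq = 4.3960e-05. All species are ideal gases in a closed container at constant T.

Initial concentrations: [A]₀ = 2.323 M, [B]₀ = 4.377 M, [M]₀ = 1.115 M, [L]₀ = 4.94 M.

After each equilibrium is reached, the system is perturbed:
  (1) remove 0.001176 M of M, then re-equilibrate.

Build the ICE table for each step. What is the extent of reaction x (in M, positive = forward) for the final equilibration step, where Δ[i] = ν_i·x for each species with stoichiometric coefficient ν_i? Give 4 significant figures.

x = 5.8648e-04 M

Q₀ = 2.984 vs Keq = 4.3960e-05 ⇒ Q>K, reverse
Step 1:
                  A         B         M         L
  Initial     2.323     4.377     1.115      4.94
  Change     0.5542    0.5542    -1.108    -1.108
  Equil       2.877     4.931  0.006518     3.832
  solve Keq expr → x = -0.5542; check Q = 4.3960e-05
Then remove 0.001176 M of M.
Step 2:
                  A         B         M         L
  Initial     2.877     4.931  0.005342     3.832
  Change  -5.8648e-04 -5.8648e-04  0.001173  0.001173
  Equil       2.877     4.931  0.006515     3.833
  solve Keq expr → x = 5.8648e-04; check Q = 4.3960e-05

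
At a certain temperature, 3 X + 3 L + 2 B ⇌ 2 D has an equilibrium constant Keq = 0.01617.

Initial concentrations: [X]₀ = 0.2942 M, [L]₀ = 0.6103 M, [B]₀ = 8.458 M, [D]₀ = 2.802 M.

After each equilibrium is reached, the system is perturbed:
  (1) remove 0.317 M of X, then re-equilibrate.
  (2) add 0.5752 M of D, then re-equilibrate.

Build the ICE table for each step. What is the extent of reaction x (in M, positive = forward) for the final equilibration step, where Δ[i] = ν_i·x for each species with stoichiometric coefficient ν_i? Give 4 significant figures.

Q₀ = 18.96 vs Keq = 0.01617 ⇒ Q>K, reverse
Step 1:
                  X         L         B         D
  init       0.2942    0.6103     8.458     2.802
  Δ          0.8124    0.8124    0.5416   -0.5416
  eq          1.107     1.423         9      2.26
  solve Keq expr → x = -0.2708; check Q = 0.01617
Then remove 0.317 M of X.
Step 2:
                  X         L         B         D
  init       0.7896     1.423         9      2.26
  Δ          0.1633    0.1633    0.1089   -0.1089
  eq         0.9528     1.586     9.108     2.152
  solve Keq expr → x = -0.05443; check Q = 0.01617
Then add 0.5752 M of D.
Step 3:
                  X         L         B         D
  init       0.9528     1.586     9.108     2.727
  Δ         0.08621   0.08621   0.05747  -0.05747
  eq          1.039     1.672     9.166     2.669
  solve Keq expr → x = -0.02874; check Q = 0.01617

x = -0.02874 M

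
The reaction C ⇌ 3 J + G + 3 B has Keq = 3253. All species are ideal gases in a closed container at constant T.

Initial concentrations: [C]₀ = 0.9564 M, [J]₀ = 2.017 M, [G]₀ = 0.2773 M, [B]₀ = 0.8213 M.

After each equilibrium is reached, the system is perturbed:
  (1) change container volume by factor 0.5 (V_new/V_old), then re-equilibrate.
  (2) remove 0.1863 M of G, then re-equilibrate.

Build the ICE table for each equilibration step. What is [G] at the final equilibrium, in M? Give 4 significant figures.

Q₀ = 1.318 vs Keq = 3253 ⇒ Q<K, forward
Step 1:
                  C         J         G         B
  init       0.9564     2.017    0.2773    0.8213
  Δ         -0.6284     1.885    0.6284     1.885
  eq          0.328     3.902    0.9057     2.707
  solve Keq expr → x = 0.6284; check Q = 3253
Then change container volume by factor 0.5 (V_new/V_old).
Step 2:
                  C         J         G         B
  init        0.656     7.804     1.811     5.413
  Δ          0.7871    -2.361   -0.7871    -2.361
  eq          1.443     5.443     1.024     3.052
  solve Keq expr → x = -0.7871; check Q = 3253
Then remove 0.1863 M of G.
Step 3:
                  C         J         G         B
  init        1.443     5.443     0.838     3.052
  Δ        -0.03129   0.09386   0.03129   0.09386
  eq          1.412     5.537    0.8693     3.146
  solve Keq expr → x = 0.03129; check Q = 3253

[G]_eq = 0.8693 M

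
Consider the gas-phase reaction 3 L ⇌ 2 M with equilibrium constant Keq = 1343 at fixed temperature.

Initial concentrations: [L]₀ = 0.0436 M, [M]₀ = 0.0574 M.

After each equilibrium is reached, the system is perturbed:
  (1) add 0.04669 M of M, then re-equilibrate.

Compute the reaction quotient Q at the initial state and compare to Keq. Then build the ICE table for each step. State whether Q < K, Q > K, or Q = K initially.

Q₀ = 39.75; Q < K (proceeds forward)

Q₀ = 39.75 vs Keq = 1343 ⇒ Q<K, forward
Step 1:
                    L           M
  init         0.0436      0.0574
  Δ          -0.02739     0.01826
  eq          0.01621     0.07566
  solve Keq expr → x = 0.009129; check Q = 1343
Then add 0.04669 M of M.
Step 2:
                    L           M
  init        0.01621      0.1223
  Δ          0.005662   -0.003775
  eq          0.02188      0.1186
  solve Keq expr → x = -0.001887; check Q = 1343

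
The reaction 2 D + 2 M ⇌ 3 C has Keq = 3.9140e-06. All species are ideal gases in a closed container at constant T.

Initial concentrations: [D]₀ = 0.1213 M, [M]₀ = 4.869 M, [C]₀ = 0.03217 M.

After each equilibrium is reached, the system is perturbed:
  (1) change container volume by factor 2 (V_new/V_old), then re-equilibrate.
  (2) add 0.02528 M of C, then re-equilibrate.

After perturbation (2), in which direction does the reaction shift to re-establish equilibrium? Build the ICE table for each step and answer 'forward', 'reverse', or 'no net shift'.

Q₀ = 9.5445e-05 vs Keq = 3.9140e-06 ⇒ Q>K, reverse
Step 1:
                   D          M          C
  I           0.1213      4.869    0.03217
  C           0.0135     0.0135   -0.02025
  E           0.1348      4.882    0.01192
  solve Keq expr → x = -0.006749; check Q = 3.9140e-06
Then change container volume by factor 2 (V_new/V_old).
Step 2:
                   D          M          C
  I           0.0674      2.441   0.005962
  C       7.9454e-04 7.9454e-04  -0.001192
  E          0.06819      2.442    0.00477
  solve Keq expr → x = -3.9727e-04; check Q = 3.9140e-06
Then add 0.02528 M of C.
Step 3:
                   D          M          C
  I          0.06819      2.442    0.03005
  C          0.01635    0.01635   -0.02452
  E          0.08454      2.458   0.005529
  solve Keq expr → x = -0.008174; check Q = 3.9140e-06

Direction: reverse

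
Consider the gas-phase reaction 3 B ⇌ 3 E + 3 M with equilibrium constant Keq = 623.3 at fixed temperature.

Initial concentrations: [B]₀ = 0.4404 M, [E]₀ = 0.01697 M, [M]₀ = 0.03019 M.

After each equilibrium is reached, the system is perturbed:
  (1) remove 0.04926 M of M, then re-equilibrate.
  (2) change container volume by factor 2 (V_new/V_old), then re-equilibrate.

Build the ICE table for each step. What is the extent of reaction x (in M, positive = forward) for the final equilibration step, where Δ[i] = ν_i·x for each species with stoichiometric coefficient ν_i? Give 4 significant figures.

Q₀ = 1.5743e-09 vs Keq = 623.3 ⇒ Q<K, forward
Step 1:
                   B          E          M
  I           0.4404    0.01697    0.03019
  C          -0.4176     0.4176     0.4176
  E          0.02278     0.4346     0.4478
  solve Keq expr → x = 0.1392; check Q = 623.3
Then remove 0.04926 M of M.
Step 2:
                   B          E          M
  I          0.02278     0.4346     0.3985
  C        -0.002283   0.002283   0.002283
  E           0.0205     0.4369     0.4008
  solve Keq expr → x = 7.6096e-04; check Q = 623.3
Then change container volume by factor 2 (V_new/V_old).
Step 3:
                   B          E          M
  I          0.01025     0.2184     0.2004
  C        -0.004883   0.004883   0.004883
  E         0.005367     0.2233     0.2053
  solve Keq expr → x = 0.001628; check Q = 623.3

x = 0.001628 M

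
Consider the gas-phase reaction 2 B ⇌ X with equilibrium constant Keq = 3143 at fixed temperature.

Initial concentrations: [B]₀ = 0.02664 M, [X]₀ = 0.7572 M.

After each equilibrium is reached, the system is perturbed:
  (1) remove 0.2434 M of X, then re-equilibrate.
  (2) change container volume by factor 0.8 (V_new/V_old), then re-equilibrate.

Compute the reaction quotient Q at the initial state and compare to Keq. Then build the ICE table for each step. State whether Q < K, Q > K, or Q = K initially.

Q₀ = 1067; Q < K (proceeds forward)

Q₀ = 1067 vs Keq = 3143 ⇒ Q<K, forward
Step 1:
                   B          X
  init       0.02664     0.7572
  Δ         -0.01106   0.005531
  eq         0.01558     0.7627
  solve Keq expr → x = 0.005531; check Q = 3143
Then remove 0.2434 M of X.
Step 2:
                   B          X
  init       0.01558     0.5193
  Δ        -0.002707   0.001353
  eq         0.01287     0.5207
  solve Keq expr → x = 0.001353; check Q = 3143
Then change container volume by factor 0.8 (V_new/V_old).
Step 3:
                   B          X
  init       0.01609     0.6509
  Δ        -0.001689 8.4461e-04
  eq          0.0144     0.6517
  solve Keq expr → x = 8.4461e-04; check Q = 3143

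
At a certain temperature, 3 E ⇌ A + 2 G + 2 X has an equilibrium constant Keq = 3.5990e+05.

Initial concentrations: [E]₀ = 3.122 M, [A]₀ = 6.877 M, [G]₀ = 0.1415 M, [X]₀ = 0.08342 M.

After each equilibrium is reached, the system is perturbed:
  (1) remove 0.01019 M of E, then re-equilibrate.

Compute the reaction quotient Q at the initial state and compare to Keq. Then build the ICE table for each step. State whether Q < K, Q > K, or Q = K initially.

Q₀ = 3.1489e-05 vs Keq = 3.5990e+05 ⇒ Q<K, forward
Step 1:
                   E          A          G          X
  init         3.122      6.877     0.1415    0.08342
  Δ           -3.045      1.015       2.03       2.03
  eq         0.07729      7.892      2.171      2.113
  solve Keq expr → x = 1.015; check Q = 3.5990e+05
Then remove 0.01019 M of E.
Step 2:
                   E          A          G          X
  init        0.0671      7.892      2.171      2.113
  Δ         0.009863  -0.003288  -0.006575  -0.006575
  eq         0.07696      7.889      2.165      2.107
  solve Keq expr → x = -0.003288; check Q = 3.5990e+05

Q₀ = 3.1489e-05; Q < K (proceeds forward)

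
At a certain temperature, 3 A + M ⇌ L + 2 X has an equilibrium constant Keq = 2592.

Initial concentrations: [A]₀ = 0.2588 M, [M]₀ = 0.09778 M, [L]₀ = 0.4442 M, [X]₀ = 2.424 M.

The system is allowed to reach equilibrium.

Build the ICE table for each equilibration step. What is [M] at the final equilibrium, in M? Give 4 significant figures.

Q₀ = 1540 vs Keq = 2592 ⇒ Q<K, forward
Step 1:
                   A          M          L          X
  init        0.2588    0.09778     0.4442      2.424
  Δ         -0.03025   -0.01008    0.01008    0.02016
  eq          0.2286     0.0877     0.4543      2.444
  solve Keq expr → x = 0.01008; check Q = 2592

[M]_eq = 0.0877 M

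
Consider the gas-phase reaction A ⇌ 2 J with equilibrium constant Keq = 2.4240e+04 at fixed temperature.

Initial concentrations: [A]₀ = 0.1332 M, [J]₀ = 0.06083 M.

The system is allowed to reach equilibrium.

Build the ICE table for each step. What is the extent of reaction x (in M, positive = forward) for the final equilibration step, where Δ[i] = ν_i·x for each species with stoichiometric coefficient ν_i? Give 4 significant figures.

Q₀ = 0.02778 vs Keq = 2.4240e+04 ⇒ Q<K, forward
Step 1:
                  A         J
  Initial    0.1332   0.06083
  Change    -0.1332    0.2664
  Equil   4.4172e-06    0.3272
  solve Keq expr → x = 0.1332; check Q = 2.4240e+04

x = 0.1332 M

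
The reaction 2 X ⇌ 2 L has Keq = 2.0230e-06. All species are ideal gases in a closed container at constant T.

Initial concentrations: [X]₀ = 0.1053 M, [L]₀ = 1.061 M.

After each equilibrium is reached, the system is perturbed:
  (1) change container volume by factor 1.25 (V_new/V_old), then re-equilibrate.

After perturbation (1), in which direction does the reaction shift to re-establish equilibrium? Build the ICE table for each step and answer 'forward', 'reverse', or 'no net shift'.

Direction: no net shift

Q₀ = 101.5 vs Keq = 2.0230e-06 ⇒ Q>K, reverse
Step 1:
                    X           L
  Initial      0.1053       1.061
  Change        1.059      -1.059
  Equil         1.165    0.001656
  solve Keq expr → x = -0.5297; check Q = 2.0230e-06
Then change container volume by factor 1.25 (V_new/V_old).
Step 2:
                    X           L
  Initial      0.9317    0.001325
  Change            0           0
  Equil        0.9317    0.001325
  solve Keq expr → x = 0; check Q = 2.0230e-06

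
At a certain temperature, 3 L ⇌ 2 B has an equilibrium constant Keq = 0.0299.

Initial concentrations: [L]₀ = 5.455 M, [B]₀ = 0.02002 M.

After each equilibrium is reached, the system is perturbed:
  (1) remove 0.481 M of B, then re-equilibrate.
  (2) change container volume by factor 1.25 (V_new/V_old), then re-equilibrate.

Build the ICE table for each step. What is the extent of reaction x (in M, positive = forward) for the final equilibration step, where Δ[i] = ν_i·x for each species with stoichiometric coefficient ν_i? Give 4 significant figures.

Q₀ = 2.4691e-06 vs Keq = 0.0299 ⇒ Q<K, forward
Step 1:
                   L          B
  Initial      5.455    0.02002
  Change       -1.79      1.193
  Equil        3.665      1.213
  solve Keq expr → x = 0.5966; check Q = 0.0299
Then remove 0.481 M of B.
Step 2:
                   L          B
  Initial      3.665     0.7323
  Change     -0.4187     0.2791
  Equil        3.246      1.011
  solve Keq expr → x = 0.1396; check Q = 0.0299
Then change container volume by factor 1.25 (V_new/V_old).
Step 3:
                   L          B
  Initial      2.597     0.8091
  Change     0.07853   -0.05235
  Equil        2.676     0.7568
  solve Keq expr → x = -0.02618; check Q = 0.0299

x = -0.02618 M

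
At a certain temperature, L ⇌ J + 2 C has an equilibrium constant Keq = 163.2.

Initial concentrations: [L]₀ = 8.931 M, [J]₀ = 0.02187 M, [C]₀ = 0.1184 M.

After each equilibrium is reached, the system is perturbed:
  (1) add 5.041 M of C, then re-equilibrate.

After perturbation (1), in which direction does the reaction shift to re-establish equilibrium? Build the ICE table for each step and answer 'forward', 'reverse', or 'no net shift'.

Direction: reverse

Q₀ = 3.4328e-05 vs Keq = 163.2 ⇒ Q<K, forward
Step 1:
                  L         J         C
  init        8.931   0.02187    0.1184
  Δ          -5.263     5.263     10.53
  eq          3.668     5.285     10.64
  solve Keq expr → x = 5.263; check Q = 163.2
Then add 5.041 M of C.
Step 2:
                  L         J         C
  init        3.668     5.285     15.68
  Δ            1.07     -1.07     -2.14
  eq          4.738     4.215     13.55
  solve Keq expr → x = -1.07; check Q = 163.2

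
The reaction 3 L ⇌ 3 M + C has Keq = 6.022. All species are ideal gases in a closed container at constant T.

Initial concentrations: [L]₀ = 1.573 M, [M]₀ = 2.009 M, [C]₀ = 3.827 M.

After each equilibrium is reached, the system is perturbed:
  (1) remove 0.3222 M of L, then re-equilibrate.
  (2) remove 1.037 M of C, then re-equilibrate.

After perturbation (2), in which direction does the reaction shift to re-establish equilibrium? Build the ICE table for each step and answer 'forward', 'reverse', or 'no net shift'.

Direction: forward

Q₀ = 7.973 vs Keq = 6.022 ⇒ Q>K, reverse
Step 1:
                   L          M          C
  init         1.573      2.009      3.827
  Δ          0.08084   -0.08084   -0.02695
  eq           1.654      1.928        3.8
  solve Keq expr → x = -0.02695; check Q = 6.022
Then remove 0.3222 M of L.
Step 2:
                   L          M          C
  init         1.332      1.928        3.8
  Δ           0.1694    -0.1694   -0.05647
  eq           1.501      1.759      3.744
  solve Keq expr → x = -0.05647; check Q = 6.022
Then remove 1.037 M of C.
Step 3:
                   L          M          C
  init         1.501      1.759      2.707
  Δ         -0.08434    0.08434    0.02811
  eq           1.417      1.843      2.735
  solve Keq expr → x = 0.02811; check Q = 6.022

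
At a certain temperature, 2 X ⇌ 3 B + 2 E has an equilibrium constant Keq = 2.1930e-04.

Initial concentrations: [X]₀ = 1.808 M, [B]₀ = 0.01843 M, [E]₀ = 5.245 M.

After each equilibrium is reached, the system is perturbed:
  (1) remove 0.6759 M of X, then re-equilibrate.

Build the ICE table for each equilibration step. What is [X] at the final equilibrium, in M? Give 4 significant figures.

[X]_eq = 1.13 M

Q₀ = 5.2683e-05 vs Keq = 2.1930e-04 ⇒ Q<K, forward
Step 1:
                    X           B           E
  Initial       1.808     0.01843       5.245
  Change    -0.007405     0.01111    0.007405
  Equil         1.801     0.02954       5.252
  solve Keq expr → x = 0.003703; check Q = 2.1930e-04
Then remove 0.6759 M of X.
Step 2:
                    X           B           E
  Initial       1.125     0.02954       5.252
  Change     0.005249   -0.007873   -0.005249
  Equil          1.13     0.02167       5.247
  solve Keq expr → x = -0.002624; check Q = 2.1930e-04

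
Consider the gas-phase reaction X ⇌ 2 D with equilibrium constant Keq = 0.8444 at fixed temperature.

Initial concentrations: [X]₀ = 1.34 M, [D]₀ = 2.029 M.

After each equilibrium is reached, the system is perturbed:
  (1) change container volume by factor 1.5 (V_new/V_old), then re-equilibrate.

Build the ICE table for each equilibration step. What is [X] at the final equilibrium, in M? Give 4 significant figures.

[X]_eq = 1.09 M

Q₀ = 3.072 vs Keq = 0.8444 ⇒ Q>K, reverse
Step 1:
                    X           D
  init           1.34       2.029
  Δ            0.4072     -0.8144
  eq            1.747       1.215
  solve Keq expr → x = -0.4072; check Q = 0.8444
Then change container volume by factor 1.5 (V_new/V_old).
Step 2:
                    X           D
  init          1.165      0.8098
  Δ          -0.07481      0.1496
  eq             1.09      0.9594
  solve Keq expr → x = 0.07481; check Q = 0.8444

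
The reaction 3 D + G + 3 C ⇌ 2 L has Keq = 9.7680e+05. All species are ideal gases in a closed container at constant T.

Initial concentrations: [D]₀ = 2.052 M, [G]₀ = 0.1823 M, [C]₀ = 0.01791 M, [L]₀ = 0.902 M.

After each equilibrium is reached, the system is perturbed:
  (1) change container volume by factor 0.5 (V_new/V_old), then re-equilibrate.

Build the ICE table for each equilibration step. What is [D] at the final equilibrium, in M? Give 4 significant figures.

[D]_eq = 4.073 M

Q₀ = 8.9910e+04 vs Keq = 9.7680e+05 ⇒ Q<K, forward
Step 1:
                   D          G          C          L
  Initial      2.052     0.1823    0.01791      0.902
  Change   -0.009697  -0.003232  -0.009697   0.006465
  Equil        2.042     0.1791   0.008213     0.9085
  solve Keq expr → x = 0.003232; check Q = 9.7680e+05
Then change container volume by factor 0.5 (V_new/V_old).
Step 2:
                   D          G          C          L
  Initial      4.085     0.3581    0.01643      1.817
  Change     -0.0112  -0.003735    -0.0112    0.00747
  Equil        4.073     0.3544    0.00522      1.824
  solve Keq expr → x = 0.003735; check Q = 9.7680e+05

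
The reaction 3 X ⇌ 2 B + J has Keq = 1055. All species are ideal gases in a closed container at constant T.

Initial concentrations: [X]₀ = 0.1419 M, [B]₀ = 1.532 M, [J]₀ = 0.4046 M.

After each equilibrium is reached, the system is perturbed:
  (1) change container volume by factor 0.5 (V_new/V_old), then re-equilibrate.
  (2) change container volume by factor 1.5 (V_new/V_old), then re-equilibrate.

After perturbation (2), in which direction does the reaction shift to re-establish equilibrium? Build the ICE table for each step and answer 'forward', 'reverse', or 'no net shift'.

Q₀ = 332.4 vs Keq = 1055 ⇒ Q<K, forward
Step 1:
                   X          B          J
  I           0.1419      1.532     0.4046
  C         -0.04301    0.02867    0.01434
  E          0.09889      1.561     0.4189
  solve Keq expr → x = 0.01434; check Q = 1055
Then change container volume by factor 0.5 (V_new/V_old).
Step 2:
                   X          B          J
  I           0.1978      3.121     0.8379
  C                0          0          0
  E           0.1978      3.121     0.8379
  solve Keq expr → x = 0; check Q = 1055
Then change container volume by factor 1.5 (V_new/V_old).
Step 3:
                   X          B          J
  I           0.1319      2.081     0.5586
  C                0          0          0
  E           0.1319      2.081     0.5586
  solve Keq expr → x = 0; check Q = 1055

Direction: no net shift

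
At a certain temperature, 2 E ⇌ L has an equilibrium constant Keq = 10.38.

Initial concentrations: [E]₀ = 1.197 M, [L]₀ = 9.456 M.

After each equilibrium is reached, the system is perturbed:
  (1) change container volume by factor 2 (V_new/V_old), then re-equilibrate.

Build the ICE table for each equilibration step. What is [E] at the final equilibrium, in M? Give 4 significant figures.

[E]_eq = 0.6723 M

Q₀ = 6.6 vs Keq = 10.38 ⇒ Q<K, forward
Step 1:
                    E           L
  Initial       1.197       9.456
  Change      -0.2366      0.1183
  Equil        0.9604       9.574
  solve Keq expr → x = 0.1183; check Q = 10.38
Then change container volume by factor 2 (V_new/V_old).
Step 2:
                    E           L
  Initial      0.4802       4.787
  Change       0.1921    -0.09603
  Equil        0.6723       4.691
  solve Keq expr → x = -0.09603; check Q = 10.38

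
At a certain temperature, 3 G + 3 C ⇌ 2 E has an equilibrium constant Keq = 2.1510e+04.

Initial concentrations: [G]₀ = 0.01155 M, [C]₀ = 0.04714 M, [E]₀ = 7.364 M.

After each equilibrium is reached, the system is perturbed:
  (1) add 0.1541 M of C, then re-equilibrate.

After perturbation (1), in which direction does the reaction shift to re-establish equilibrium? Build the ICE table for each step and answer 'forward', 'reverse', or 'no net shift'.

Q₀ = 3.3598e+11 vs Keq = 2.1510e+04 ⇒ Q>K, reverse
Step 1:
                   G          C          E
  I          0.01155    0.04714      7.364
  C           0.3362     0.3362    -0.2242
  E           0.3478     0.3834       7.14
  solve Keq expr → x = -0.1121; check Q = 2.1510e+04
Then add 0.1541 M of C.
Step 2:
                   G          C          E
  I           0.3478     0.5375       7.14
  C         -0.06466   -0.06466     0.0431
  E           0.2831     0.4728      7.183
  solve Keq expr → x = 0.02155; check Q = 2.1510e+04

Direction: forward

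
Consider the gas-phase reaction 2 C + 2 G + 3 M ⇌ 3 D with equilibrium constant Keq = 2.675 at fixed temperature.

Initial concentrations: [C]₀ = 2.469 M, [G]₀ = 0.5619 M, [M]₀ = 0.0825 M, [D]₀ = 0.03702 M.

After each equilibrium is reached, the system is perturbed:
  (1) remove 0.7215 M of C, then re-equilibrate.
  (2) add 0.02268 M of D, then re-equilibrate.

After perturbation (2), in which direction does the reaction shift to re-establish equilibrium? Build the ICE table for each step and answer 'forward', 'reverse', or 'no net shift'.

Q₀ = 0.04694 vs Keq = 2.675 ⇒ Q<K, forward
Step 1:
                  C         G         M         D
  init        2.469    0.5619    0.0825   0.03702
  Δ        -0.02509  -0.02509  -0.03763   0.03763
  eq          2.444    0.5368   0.04487   0.07465
  solve Keq expr → x = 0.01254; check Q = 2.675
Then remove 0.7215 M of C.
Step 2:
                  C         G         M         D
  init        1.722    0.5368   0.04487   0.07465
  Δ         0.00433   0.00433  0.006495 -0.006495
  eq          1.727    0.5411   0.05137   0.06815
  solve Keq expr → x = -0.002165; check Q = 2.675
Then add 0.02268 M of D.
Step 3:
                  C         G         M         D
  init        1.727    0.5411   0.05137   0.09083
  Δ        0.006264  0.006264  0.009396 -0.009396
  eq          1.733    0.5474   0.06076   0.08144
  solve Keq expr → x = -0.003132; check Q = 2.675

Direction: reverse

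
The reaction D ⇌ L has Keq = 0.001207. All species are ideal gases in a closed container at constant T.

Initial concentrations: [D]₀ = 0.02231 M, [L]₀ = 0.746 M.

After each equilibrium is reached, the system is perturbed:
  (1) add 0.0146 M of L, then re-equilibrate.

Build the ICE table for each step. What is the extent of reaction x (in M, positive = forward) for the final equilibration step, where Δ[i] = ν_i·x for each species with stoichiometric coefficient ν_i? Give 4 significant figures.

Q₀ = 33.44 vs Keq = 0.001207 ⇒ Q>K, reverse
Step 1:
                   D          L
  init       0.02231      0.746
  Δ           0.7451    -0.7451
  eq          0.7674 9.2623e-04
  solve Keq expr → x = -0.7451; check Q = 0.001207
Then add 0.0146 M of L.
Step 2:
                   D          L
  init        0.7674    0.01553
  Δ          0.01458   -0.01458
  eq           0.782 9.4383e-04
  solve Keq expr → x = -0.01458; check Q = 0.001207

x = -0.01458 M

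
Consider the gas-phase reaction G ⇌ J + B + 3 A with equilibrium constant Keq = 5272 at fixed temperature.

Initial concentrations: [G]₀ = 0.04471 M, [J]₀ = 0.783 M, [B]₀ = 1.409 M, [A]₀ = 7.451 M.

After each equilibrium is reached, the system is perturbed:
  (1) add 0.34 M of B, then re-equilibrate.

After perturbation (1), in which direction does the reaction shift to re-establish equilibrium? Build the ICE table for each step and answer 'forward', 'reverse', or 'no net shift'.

Q₀ = 1.0207e+04 vs Keq = 5272 ⇒ Q>K, reverse
Step 1:
                   G          J          B          A
  I          0.04471      0.783      1.409      7.451
  C          0.03306   -0.03306   -0.03306   -0.09919
  E          0.07777     0.7499      1.376      7.352
  solve Keq expr → x = -0.03306; check Q = 5272
Then add 0.34 M of B.
Step 2:
                   G          J          B          A
  I          0.07777     0.7499      1.716      7.352
  C          0.01479   -0.01479   -0.01479   -0.04437
  E          0.09256     0.7351      1.701      7.307
  solve Keq expr → x = -0.01479; check Q = 5272

Direction: reverse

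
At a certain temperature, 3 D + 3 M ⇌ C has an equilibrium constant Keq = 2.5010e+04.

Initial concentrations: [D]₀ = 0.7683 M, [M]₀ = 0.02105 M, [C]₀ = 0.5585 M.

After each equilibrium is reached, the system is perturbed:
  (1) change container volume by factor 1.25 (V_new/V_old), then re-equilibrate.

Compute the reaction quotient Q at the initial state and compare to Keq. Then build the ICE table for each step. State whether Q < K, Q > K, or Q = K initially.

Q₀ = 1.3203e+05 vs Keq = 2.5010e+04 ⇒ Q>K, reverse
Step 1:
                  D         M         C
  init       0.7683   0.02105    0.5585
  Δ          0.0148    0.0148 -0.004935
  eq         0.7831   0.03585    0.5536
  solve Keq expr → x = -0.004935; check Q = 2.5010e+04
Then change container volume by factor 1.25 (V_new/V_old).
Step 2:
                  D         M         C
  init       0.6265   0.02868    0.4429
  Δ         0.01202   0.01202 -0.004005
  eq         0.6385    0.0407    0.4388
  solve Keq expr → x = -0.004005; check Q = 2.5010e+04

Q₀ = 1.3203e+05; Q > K (proceeds reverse)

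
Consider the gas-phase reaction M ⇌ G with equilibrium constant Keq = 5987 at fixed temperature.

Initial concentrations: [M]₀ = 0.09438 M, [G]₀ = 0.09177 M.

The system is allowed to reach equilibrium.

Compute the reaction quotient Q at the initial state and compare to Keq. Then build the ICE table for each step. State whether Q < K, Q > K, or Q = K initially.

Q₀ = 0.9723; Q < K (proceeds forward)

Q₀ = 0.9723 vs Keq = 5987 ⇒ Q<K, forward
Step 1:
                   M          G
  I          0.09438    0.09177
  C         -0.09435    0.09435
  E       3.1087e-05     0.1861
  solve Keq expr → x = 0.09435; check Q = 5987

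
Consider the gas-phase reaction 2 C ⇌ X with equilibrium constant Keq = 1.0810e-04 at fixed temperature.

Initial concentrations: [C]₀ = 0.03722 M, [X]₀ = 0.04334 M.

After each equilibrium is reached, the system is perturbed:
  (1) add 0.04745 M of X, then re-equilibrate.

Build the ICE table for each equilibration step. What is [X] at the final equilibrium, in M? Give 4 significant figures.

Q₀ = 31.29 vs Keq = 1.0810e-04 ⇒ Q>K, reverse
Step 1:
                  C         X
  Initial   0.03722   0.04334
  Change    0.08668  -0.04334
  Equil      0.1239 1.6594e-06
  solve Keq expr → x = -0.04334; check Q = 1.0810e-04
Then add 0.04745 M of X.
Step 2:
                  C         X
  Initial    0.1239   0.04745
  Change    0.09489  -0.04745
  Equil      0.2188 5.1746e-06
  solve Keq expr → x = -0.04745; check Q = 1.0810e-04

[X]_eq = 5.1746e-06 M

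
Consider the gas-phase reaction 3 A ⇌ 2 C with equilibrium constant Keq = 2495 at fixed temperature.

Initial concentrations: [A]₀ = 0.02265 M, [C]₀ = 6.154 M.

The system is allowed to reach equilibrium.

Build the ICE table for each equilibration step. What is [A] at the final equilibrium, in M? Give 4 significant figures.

Q₀ = 3.2592e+06 vs Keq = 2495 ⇒ Q>K, reverse
Step 1:
                   A          C
  Initial    0.02265      6.154
  Change       0.221    -0.1473
  Equil       0.2436      6.007
  solve Keq expr → x = -0.07366; check Q = 2495

[A]_eq = 0.2436 M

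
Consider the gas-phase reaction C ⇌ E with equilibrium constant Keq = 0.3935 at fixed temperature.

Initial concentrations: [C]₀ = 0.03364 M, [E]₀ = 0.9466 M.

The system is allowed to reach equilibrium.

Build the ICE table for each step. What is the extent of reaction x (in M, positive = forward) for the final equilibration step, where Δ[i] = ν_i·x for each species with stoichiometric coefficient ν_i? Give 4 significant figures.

x = -0.6698 M

Q₀ = 28.14 vs Keq = 0.3935 ⇒ Q>K, reverse
Step 1:
                   C          E
  Initial    0.03364     0.9466
  Change      0.6698    -0.6698
  Equil       0.7034     0.2768
  solve Keq expr → x = -0.6698; check Q = 0.3935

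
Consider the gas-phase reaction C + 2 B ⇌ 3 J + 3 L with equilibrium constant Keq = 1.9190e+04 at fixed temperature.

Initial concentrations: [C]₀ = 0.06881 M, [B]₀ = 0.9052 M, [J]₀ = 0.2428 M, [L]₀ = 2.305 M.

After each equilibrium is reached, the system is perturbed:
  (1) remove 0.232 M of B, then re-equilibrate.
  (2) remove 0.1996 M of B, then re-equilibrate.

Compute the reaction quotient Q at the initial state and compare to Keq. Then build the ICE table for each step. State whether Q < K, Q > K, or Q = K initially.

Q₀ = 3.109 vs Keq = 1.9190e+04 ⇒ Q<K, forward
Step 1:
                  C         B         J         L
  Initial   0.06881    0.9052    0.2428     2.305
  Change   -0.06868   -0.1374    0.2061    0.2061
  Equil   1.2655e-04    0.7678    0.4489     2.511
  solve Keq expr → x = 0.06868; check Q = 1.9190e+04
Then remove 0.232 M of B.
Step 2:
                  C         B         J         L
  Initial 1.2655e-04    0.5358    0.4489     2.511
  Change  1.3224e-04 2.6448e-04 -3.9672e-04 -3.9672e-04
  Equil   2.5879e-04    0.5361    0.4485     2.511
  solve Keq expr → x = -1.3224e-04; check Q = 1.9190e+04
Then remove 0.1996 M of B.
Step 3:
                  C         B         J         L
  Initial 2.5879e-04    0.3365    0.4485     2.511
  Change  3.8905e-04 7.7809e-04 -0.001167 -0.001167
  Equil   6.4784e-04    0.3373    0.4473     2.509
  solve Keq expr → x = -3.8905e-04; check Q = 1.9190e+04

Q₀ = 3.109; Q < K (proceeds forward)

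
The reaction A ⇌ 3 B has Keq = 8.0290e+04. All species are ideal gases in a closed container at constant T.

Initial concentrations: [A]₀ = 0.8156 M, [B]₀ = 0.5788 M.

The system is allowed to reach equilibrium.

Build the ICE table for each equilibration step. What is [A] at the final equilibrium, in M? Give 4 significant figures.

Q₀ = 0.2377 vs Keq = 8.0290e+04 ⇒ Q<K, forward
Step 1:
                    A           B
  init         0.8156      0.5788
  Δ           -0.8153       2.446
  eq       3.4461e-04       3.025
  solve Keq expr → x = 0.8153; check Q = 8.0290e+04

[A]_eq = 3.4461e-04 M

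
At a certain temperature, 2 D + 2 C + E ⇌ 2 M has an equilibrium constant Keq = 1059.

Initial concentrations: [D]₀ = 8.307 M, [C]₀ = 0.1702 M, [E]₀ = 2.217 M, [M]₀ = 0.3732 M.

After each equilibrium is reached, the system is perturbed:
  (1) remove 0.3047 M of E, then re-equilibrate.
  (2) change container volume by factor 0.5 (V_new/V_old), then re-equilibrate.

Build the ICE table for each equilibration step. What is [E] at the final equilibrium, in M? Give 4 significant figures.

[E]_eq = 3.655 M

Q₀ = 0.03143 vs Keq = 1059 ⇒ Q<K, forward
Step 1:
                  D         C         E         M
  I           8.307    0.1702     2.217    0.3732
  C         -0.1688   -0.1688   -0.0844    0.1688
  E           8.138  0.001401     2.133     0.542
  solve Keq expr → x = 0.0844; check Q = 1059
Then remove 0.3047 M of E.
Step 2:
                  D         C         E         M
  I           8.138  0.001401     1.828     0.542
  C       1.1195e-04 1.1195e-04 5.5974e-05 -1.1195e-04
  E           8.138  0.001513     1.828    0.5419
  solve Keq expr → x = -5.5974e-05; check Q = 1059
Then change container volume by factor 0.5 (V_new/V_old).
Step 3:
                  D         C         E         M
  I           16.28  0.003027     3.656     1.084
  C       -0.001954 -0.001954 -9.7721e-04  0.001954
  E           16.27  0.001072     3.655     1.086
  solve Keq expr → x = 9.7721e-04; check Q = 1059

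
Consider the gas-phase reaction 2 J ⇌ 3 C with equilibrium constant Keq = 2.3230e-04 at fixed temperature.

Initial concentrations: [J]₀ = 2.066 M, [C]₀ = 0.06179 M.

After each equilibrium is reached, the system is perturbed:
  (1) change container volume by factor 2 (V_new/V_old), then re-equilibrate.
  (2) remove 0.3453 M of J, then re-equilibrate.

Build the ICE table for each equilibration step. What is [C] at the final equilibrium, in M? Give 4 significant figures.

Q₀ = 5.5271e-05 vs Keq = 2.3230e-04 ⇒ Q<K, forward
Step 1:
                  J         C
  init        2.066   0.06179
  Δ        -0.02475   0.03713
  eq          2.041   0.09892
  solve Keq expr → x = 0.01238; check Q = 2.3230e-04
Then change container volume by factor 2 (V_new/V_old).
Step 2:
                  J         C
  init        1.021   0.04946
  Δ       -0.008344   0.01252
  eq          1.012   0.06198
  solve Keq expr → x = 0.004172; check Q = 2.3230e-04
Then remove 0.3453 M of J.
Step 3:
                  J         C
  init        0.667   0.06198
  Δ        0.009728  -0.01459
  eq         0.6767   0.04738
  solve Keq expr → x = -0.004864; check Q = 2.3230e-04

[C]_eq = 0.04738 M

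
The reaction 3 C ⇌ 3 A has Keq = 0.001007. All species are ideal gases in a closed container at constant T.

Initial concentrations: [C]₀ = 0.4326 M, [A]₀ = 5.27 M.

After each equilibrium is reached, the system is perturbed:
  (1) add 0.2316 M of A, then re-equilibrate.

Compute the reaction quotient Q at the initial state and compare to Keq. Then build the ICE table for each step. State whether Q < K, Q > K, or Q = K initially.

Q₀ = 1808 vs Keq = 0.001007 ⇒ Q>K, reverse
Step 1:
                  C         A
  I          0.4326      5.27
  C            4.75     -4.75
  E           5.183    0.5195
  solve Keq expr → x = -1.583; check Q = 0.001007
Then add 0.2316 M of A.
Step 2:
                  C         A
  I           5.183    0.7511
  C          0.2105   -0.2105
  E           5.394    0.5406
  solve Keq expr → x = -0.07017; check Q = 0.001007

Q₀ = 1808; Q > K (proceeds reverse)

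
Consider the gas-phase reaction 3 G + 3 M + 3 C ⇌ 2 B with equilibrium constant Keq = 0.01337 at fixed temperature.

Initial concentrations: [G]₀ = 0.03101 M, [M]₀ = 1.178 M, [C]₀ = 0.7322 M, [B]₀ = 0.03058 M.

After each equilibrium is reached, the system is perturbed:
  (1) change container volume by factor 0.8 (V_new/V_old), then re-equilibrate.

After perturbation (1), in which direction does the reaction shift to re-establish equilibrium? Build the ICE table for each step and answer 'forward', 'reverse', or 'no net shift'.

Q₀ = 48.87 vs Keq = 0.01337 ⇒ Q>K, reverse
Step 1:
                  G         M         C         B
  Initial   0.03101     1.178    0.7322   0.03058
  Change    0.04268   0.04268   0.04268  -0.02845
  Equil     0.07369     1.221    0.7749  0.002128
  solve Keq expr → x = -0.01423; check Q = 0.01337
Then change container volume by factor 0.8 (V_new/V_old).
Step 2:
                  G         M         C         B
  Initial   0.09211     1.526    0.9686   0.00266
  Change  -0.004068 -0.004068 -0.004068  0.002712
  Equil     0.08804     1.522    0.9645  0.005372
  solve Keq expr → x = 0.001356; check Q = 0.01337

Direction: forward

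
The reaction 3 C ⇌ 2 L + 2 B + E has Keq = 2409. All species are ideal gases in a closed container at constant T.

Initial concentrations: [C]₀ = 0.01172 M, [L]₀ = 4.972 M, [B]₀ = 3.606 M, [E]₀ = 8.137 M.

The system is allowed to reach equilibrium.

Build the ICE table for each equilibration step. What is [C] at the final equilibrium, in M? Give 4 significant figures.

[C]_eq = 0.8407 M

Q₀ = 1.6248e+09 vs Keq = 2409 ⇒ Q>K, reverse
Step 1:
                  C         L         B         E
  Initial   0.01172     4.972     3.606     8.137
  Change      0.829   -0.5526   -0.5526   -0.2763
  Equil      0.8407     4.419     3.053     7.861
  solve Keq expr → x = -0.2763; check Q = 2409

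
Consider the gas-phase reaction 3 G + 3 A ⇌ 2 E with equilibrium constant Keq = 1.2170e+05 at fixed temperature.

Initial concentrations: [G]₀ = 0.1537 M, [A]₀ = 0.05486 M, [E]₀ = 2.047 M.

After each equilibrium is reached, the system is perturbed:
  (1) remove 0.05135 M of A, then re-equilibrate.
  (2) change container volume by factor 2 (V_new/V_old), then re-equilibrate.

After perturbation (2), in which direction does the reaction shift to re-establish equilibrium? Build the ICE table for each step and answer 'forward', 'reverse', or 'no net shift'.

Q₀ = 6.9895e+06 vs Keq = 1.2170e+05 ⇒ Q>K, reverse
Step 1:
                    G           A           E
  init         0.1537     0.05486       2.047
  Δ           0.08119     0.08119    -0.05413
  eq           0.2349       0.136       1.993
  solve Keq expr → x = -0.02706; check Q = 1.2170e+05
Then remove 0.05135 M of A.
Step 2:
                    G           A           E
  init         0.2349      0.0847       1.993
  Δ           0.03348     0.03348    -0.02232
  eq           0.2684      0.1182       1.971
  solve Keq expr → x = -0.01116; check Q = 1.2170e+05
Then change container volume by factor 2 (V_new/V_old).
Step 3:
                    G           A           E
  init         0.1342     0.05909      0.9853
  Δ           0.04812     0.04812    -0.03208
  eq           0.1823      0.1072      0.9532
  solve Keq expr → x = -0.01604; check Q = 1.2170e+05

Direction: reverse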